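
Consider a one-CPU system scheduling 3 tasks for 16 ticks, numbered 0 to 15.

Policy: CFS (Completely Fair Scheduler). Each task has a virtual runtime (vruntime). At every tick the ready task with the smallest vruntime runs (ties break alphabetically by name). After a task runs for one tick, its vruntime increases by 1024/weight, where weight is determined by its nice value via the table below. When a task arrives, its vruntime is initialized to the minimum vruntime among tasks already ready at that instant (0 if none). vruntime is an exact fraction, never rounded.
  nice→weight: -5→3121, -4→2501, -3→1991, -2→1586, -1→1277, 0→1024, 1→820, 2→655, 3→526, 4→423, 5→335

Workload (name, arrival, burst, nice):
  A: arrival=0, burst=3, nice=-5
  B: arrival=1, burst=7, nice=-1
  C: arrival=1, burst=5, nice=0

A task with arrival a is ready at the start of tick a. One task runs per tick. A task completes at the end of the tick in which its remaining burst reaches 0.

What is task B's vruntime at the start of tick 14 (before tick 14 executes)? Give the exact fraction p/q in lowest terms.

vruntime(B, start of tick 14) = 20483072/3985517

t=0: vr[A=0] → run A
t=1: vr[A=1024/3121 B=1024/3121 C=1024/3121] → run A
t=2: vr[A=2048/3121 B=1024/3121 C=1024/3121] → run B
t=3: vr[A=2048/3121 B=4503552/3985517 C=1024/3121] → run C
t=4: vr[A=2048/3121 B=4503552/3985517 C=4145/3121] → run A
t=5: vr[B=4503552/3985517 C=4145/3121] → run B
t=6: vr[B=7699456/3985517 C=4145/3121] → run C
t=7: vr[B=7699456/3985517 C=7266/3121] → run B
t=8: vr[B=10895360/3985517 C=7266/3121] → run C
t=9: vr[B=10895360/3985517 C=10387/3121] → run B
t=10: vr[B=14091264/3985517 C=10387/3121] → run C
t=11: vr[B=14091264/3985517 C=13508/3121] → run B
t=12: vr[B=17287168/3985517 C=13508/3121] → run C
t=13: vr[B=17287168/3985517] → run B
t=14: vr[B=20483072/3985517] → run B
t=15: (idle)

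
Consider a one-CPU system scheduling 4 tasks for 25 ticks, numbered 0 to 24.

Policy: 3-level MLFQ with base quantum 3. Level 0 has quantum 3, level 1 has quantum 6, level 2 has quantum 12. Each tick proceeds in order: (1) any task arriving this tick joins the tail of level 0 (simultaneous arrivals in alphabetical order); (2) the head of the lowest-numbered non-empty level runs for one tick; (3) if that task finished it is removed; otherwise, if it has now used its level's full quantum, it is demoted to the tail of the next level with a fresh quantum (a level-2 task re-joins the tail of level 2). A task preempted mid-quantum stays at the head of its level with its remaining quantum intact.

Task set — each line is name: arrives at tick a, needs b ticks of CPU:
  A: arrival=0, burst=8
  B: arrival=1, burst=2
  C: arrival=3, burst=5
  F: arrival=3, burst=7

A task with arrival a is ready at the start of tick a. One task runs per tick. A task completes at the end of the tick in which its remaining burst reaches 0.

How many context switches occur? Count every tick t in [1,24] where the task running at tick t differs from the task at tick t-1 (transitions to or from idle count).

t=0: L0/L1/L2 = A/-/- → run A
t=1: L0/L1/L2 = AB/-/- → run A
t=2: L0/L1/L2 = AB/-/- → run A
t=3: L0/L1/L2 = BCF/A/- → run B
t=4: L0/L1/L2 = BCF/A/- → run B
t=5: L0/L1/L2 = CF/A/- → run C
t=6: L0/L1/L2 = CF/A/- → run C
t=7: L0/L1/L2 = CF/A/- → run C
t=8: L0/L1/L2 = F/AC/- → run F
t=9: L0/L1/L2 = F/AC/- → run F
t=10: L0/L1/L2 = F/AC/- → run F
t=11: L0/L1/L2 = -/ACF/- → run A
t=12: L0/L1/L2 = -/ACF/- → run A
t=13: L0/L1/L2 = -/ACF/- → run A
t=14: L0/L1/L2 = -/ACF/- → run A
t=15: L0/L1/L2 = -/ACF/- → run A
t=16: L0/L1/L2 = -/CF/- → run C
t=17: L0/L1/L2 = -/CF/- → run C
t=18: L0/L1/L2 = -/F/- → run F
t=19: L0/L1/L2 = -/F/- → run F
t=20: L0/L1/L2 = -/F/- → run F
t=21: L0/L1/L2 = -/F/- → run F
t=22: (idle)
t=23: (idle)
t=24: (idle)

context switches = 7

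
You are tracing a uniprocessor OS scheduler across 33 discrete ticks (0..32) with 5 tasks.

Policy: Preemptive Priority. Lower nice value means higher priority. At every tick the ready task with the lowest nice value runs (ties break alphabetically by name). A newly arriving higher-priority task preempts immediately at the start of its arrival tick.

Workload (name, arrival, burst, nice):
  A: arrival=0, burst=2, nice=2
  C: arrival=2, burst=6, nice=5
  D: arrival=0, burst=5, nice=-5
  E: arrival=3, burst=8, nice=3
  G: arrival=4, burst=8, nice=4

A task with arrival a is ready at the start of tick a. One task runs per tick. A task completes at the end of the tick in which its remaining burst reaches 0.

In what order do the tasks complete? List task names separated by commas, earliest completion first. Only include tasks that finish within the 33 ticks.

t=0: ready={A,D} → run D
t=1: ready={A,D} → run D
t=2: ready={A,C,D} → run D
t=3: ready={A,C,D,E} → run D
t=4: ready={A,C,D,E,G} → run D
t=5: ready={A,C,E,G} → run A
t=6: ready={A,C,E,G} → run A
t=7: ready={C,E,G} → run E
t=8: ready={C,E,G} → run E
t=9: ready={C,E,G} → run E
t=10: ready={C,E,G} → run E
t=11: ready={C,E,G} → run E
t=12: ready={C,E,G} → run E
t=13: ready={C,E,G} → run E
t=14: ready={C,E,G} → run E
t=15: ready={C,G} → run G
t=16: ready={C,G} → run G
t=17: ready={C,G} → run G
t=18: ready={C,G} → run G
t=19: ready={C,G} → run G
t=20: ready={C,G} → run G
t=21: ready={C,G} → run G
t=22: ready={C,G} → run G
t=23: ready={C} → run C
t=24: ready={C} → run C
t=25: ready={C} → run C
t=26: ready={C} → run C
t=27: ready={C} → run C
t=28: ready={C} → run C
t=29: (idle)
t=30: (idle)
t=31: (idle)
t=32: (idle)

completion order = D, A, E, G, C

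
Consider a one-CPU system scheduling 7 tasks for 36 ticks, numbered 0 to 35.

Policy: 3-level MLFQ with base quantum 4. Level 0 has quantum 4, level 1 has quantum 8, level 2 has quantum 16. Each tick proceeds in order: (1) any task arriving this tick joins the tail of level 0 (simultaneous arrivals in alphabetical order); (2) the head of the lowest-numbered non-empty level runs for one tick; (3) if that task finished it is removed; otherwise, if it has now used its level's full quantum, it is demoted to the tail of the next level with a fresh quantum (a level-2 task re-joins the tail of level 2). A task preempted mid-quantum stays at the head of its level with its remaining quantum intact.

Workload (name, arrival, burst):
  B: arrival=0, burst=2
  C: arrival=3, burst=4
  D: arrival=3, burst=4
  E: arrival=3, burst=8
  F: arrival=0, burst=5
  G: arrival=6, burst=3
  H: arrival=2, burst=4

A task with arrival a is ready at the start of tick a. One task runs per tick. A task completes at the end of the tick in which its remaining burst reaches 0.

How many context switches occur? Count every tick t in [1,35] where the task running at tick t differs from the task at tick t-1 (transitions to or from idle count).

t=0: L0/L1/L2 = BF/-/- → run B
t=1: L0/L1/L2 = BF/-/- → run B
t=2: L0/L1/L2 = FH/-/- → run F
t=3: L0/L1/L2 = FHCDE/-/- → run F
t=4: L0/L1/L2 = FHCDE/-/- → run F
t=5: L0/L1/L2 = FHCDE/-/- → run F
t=6: L0/L1/L2 = HCDEG/F/- → run H
t=7: L0/L1/L2 = HCDEG/F/- → run H
t=8: L0/L1/L2 = HCDEG/F/- → run H
t=9: L0/L1/L2 = HCDEG/F/- → run H
t=10: L0/L1/L2 = CDEG/F/- → run C
t=11: L0/L1/L2 = CDEG/F/- → run C
t=12: L0/L1/L2 = CDEG/F/- → run C
t=13: L0/L1/L2 = CDEG/F/- → run C
t=14: L0/L1/L2 = DEG/F/- → run D
t=15: L0/L1/L2 = DEG/F/- → run D
t=16: L0/L1/L2 = DEG/F/- → run D
t=17: L0/L1/L2 = DEG/F/- → run D
t=18: L0/L1/L2 = EG/F/- → run E
t=19: L0/L1/L2 = EG/F/- → run E
t=20: L0/L1/L2 = EG/F/- → run E
t=21: L0/L1/L2 = EG/F/- → run E
t=22: L0/L1/L2 = G/FE/- → run G
t=23: L0/L1/L2 = G/FE/- → run G
t=24: L0/L1/L2 = G/FE/- → run G
t=25: L0/L1/L2 = -/FE/- → run F
t=26: L0/L1/L2 = -/E/- → run E
t=27: L0/L1/L2 = -/E/- → run E
t=28: L0/L1/L2 = -/E/- → run E
t=29: L0/L1/L2 = -/E/- → run E
t=30: (idle)
t=31: (idle)
t=32: (idle)
t=33: (idle)
t=34: (idle)
t=35: (idle)

context switches = 9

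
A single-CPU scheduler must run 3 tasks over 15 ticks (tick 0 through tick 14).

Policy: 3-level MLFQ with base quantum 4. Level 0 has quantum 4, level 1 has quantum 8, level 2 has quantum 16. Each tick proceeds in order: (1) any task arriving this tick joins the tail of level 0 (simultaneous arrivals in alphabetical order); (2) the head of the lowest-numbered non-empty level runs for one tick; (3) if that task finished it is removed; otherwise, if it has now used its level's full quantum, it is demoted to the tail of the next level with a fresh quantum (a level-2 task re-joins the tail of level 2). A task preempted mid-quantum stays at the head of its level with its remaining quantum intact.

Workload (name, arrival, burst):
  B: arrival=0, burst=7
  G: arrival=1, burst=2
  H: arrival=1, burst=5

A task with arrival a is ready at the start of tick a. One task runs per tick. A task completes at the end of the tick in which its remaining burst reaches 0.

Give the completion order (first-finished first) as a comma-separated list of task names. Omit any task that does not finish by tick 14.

t=0: L0/L1/L2 = B/-/- → run B
t=1: L0/L1/L2 = BGH/-/- → run B
t=2: L0/L1/L2 = BGH/-/- → run B
t=3: L0/L1/L2 = BGH/-/- → run B
t=4: L0/L1/L2 = GH/B/- → run G
t=5: L0/L1/L2 = GH/B/- → run G
t=6: L0/L1/L2 = H/B/- → run H
t=7: L0/L1/L2 = H/B/- → run H
t=8: L0/L1/L2 = H/B/- → run H
t=9: L0/L1/L2 = H/B/- → run H
t=10: L0/L1/L2 = -/BH/- → run B
t=11: L0/L1/L2 = -/BH/- → run B
t=12: L0/L1/L2 = -/BH/- → run B
t=13: L0/L1/L2 = -/H/- → run H
t=14: (idle)

completion order = G, B, H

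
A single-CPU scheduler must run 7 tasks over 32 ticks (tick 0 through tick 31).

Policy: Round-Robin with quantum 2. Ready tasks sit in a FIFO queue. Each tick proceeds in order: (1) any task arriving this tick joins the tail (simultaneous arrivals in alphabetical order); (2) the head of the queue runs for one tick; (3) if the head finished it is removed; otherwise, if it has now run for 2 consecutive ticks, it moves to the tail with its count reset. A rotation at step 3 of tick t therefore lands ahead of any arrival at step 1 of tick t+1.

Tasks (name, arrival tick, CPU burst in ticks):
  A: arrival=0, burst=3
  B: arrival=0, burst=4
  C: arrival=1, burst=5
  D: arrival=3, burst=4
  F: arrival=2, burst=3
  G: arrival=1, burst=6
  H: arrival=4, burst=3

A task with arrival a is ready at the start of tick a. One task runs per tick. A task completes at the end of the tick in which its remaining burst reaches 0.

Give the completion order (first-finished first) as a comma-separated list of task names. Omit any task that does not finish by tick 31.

completion order = A, B, F, D, H, C, G

t=0: queue=[A,B] q_used=0 → run A
t=1: queue=[A,B,C,G] q_used=1 → run A
t=2: queue=[B,C,G,A,F] q_used=0 → run B
t=3: queue=[B,C,G,A,F,D] q_used=1 → run B
t=4: queue=[C,G,A,F,D,B,H] q_used=0 → run C
t=5: queue=[C,G,A,F,D,B,H] q_used=1 → run C
t=6: queue=[G,A,F,D,B,H,C] q_used=0 → run G
t=7: queue=[G,A,F,D,B,H,C] q_used=1 → run G
t=8: queue=[A,F,D,B,H,C,G] q_used=0 → run A
t=9: queue=[F,D,B,H,C,G] q_used=0 → run F
t=10: queue=[F,D,B,H,C,G] q_used=1 → run F
t=11: queue=[D,B,H,C,G,F] q_used=0 → run D
t=12: queue=[D,B,H,C,G,F] q_used=1 → run D
t=13: queue=[B,H,C,G,F,D] q_used=0 → run B
t=14: queue=[B,H,C,G,F,D] q_used=1 → run B
t=15: queue=[H,C,G,F,D] q_used=0 → run H
t=16: queue=[H,C,G,F,D] q_used=1 → run H
t=17: queue=[C,G,F,D,H] q_used=0 → run C
t=18: queue=[C,G,F,D,H] q_used=1 → run C
t=19: queue=[G,F,D,H,C] q_used=0 → run G
t=20: queue=[G,F,D,H,C] q_used=1 → run G
t=21: queue=[F,D,H,C,G] q_used=0 → run F
t=22: queue=[D,H,C,G] q_used=0 → run D
t=23: queue=[D,H,C,G] q_used=1 → run D
t=24: queue=[H,C,G] q_used=0 → run H
t=25: queue=[C,G] q_used=0 → run C
t=26: queue=[G] q_used=0 → run G
t=27: queue=[G] q_used=1 → run G
t=28: (idle)
t=29: (idle)
t=30: (idle)
t=31: (idle)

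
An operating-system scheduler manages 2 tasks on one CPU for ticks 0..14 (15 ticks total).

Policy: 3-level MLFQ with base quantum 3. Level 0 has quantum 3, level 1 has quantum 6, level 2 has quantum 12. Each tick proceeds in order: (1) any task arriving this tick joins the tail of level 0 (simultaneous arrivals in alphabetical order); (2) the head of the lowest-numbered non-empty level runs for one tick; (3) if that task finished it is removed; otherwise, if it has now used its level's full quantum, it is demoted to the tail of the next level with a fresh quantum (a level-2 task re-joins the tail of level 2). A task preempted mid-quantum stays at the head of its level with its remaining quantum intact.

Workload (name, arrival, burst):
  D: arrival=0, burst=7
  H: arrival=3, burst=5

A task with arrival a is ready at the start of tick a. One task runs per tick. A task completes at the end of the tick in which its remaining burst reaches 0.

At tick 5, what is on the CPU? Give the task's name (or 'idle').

t=0: L0/L1/L2 = D/-/- → run D
t=1: L0/L1/L2 = D/-/- → run D
t=2: L0/L1/L2 = D/-/- → run D
t=3: L0/L1/L2 = H/D/- → run H
t=4: L0/L1/L2 = H/D/- → run H
t=5: L0/L1/L2 = H/D/- → run H
t=6: L0/L1/L2 = -/DH/- → run D
t=7: L0/L1/L2 = -/DH/- → run D
t=8: L0/L1/L2 = -/DH/- → run D
t=9: L0/L1/L2 = -/DH/- → run D
t=10: L0/L1/L2 = -/H/- → run H
t=11: L0/L1/L2 = -/H/- → run H
t=12: (idle)
t=13: (idle)
t=14: (idle)

running at tick 5 = H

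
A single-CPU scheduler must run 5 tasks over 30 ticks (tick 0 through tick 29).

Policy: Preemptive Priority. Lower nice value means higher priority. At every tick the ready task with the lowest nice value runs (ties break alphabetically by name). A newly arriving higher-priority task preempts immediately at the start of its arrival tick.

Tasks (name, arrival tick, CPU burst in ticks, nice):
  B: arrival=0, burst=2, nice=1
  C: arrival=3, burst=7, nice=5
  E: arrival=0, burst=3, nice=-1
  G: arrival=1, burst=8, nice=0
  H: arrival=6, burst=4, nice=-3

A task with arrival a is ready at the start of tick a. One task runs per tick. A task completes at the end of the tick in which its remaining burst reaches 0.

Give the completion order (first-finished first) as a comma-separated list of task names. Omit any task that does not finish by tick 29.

completion order = E, H, G, B, C

t=0: ready={B,E} → run E
t=1: ready={B,E,G} → run E
t=2: ready={B,E,G} → run E
t=3: ready={B,C,G} → run G
t=4: ready={B,C,G} → run G
t=5: ready={B,C,G} → run G
t=6: ready={B,C,G,H} → run H
t=7: ready={B,C,G,H} → run H
t=8: ready={B,C,G,H} → run H
t=9: ready={B,C,G,H} → run H
t=10: ready={B,C,G} → run G
t=11: ready={B,C,G} → run G
t=12: ready={B,C,G} → run G
t=13: ready={B,C,G} → run G
t=14: ready={B,C,G} → run G
t=15: ready={B,C} → run B
t=16: ready={B,C} → run B
t=17: ready={C} → run C
t=18: ready={C} → run C
t=19: ready={C} → run C
t=20: ready={C} → run C
t=21: ready={C} → run C
t=22: ready={C} → run C
t=23: ready={C} → run C
t=24: (idle)
t=25: (idle)
t=26: (idle)
t=27: (idle)
t=28: (idle)
t=29: (idle)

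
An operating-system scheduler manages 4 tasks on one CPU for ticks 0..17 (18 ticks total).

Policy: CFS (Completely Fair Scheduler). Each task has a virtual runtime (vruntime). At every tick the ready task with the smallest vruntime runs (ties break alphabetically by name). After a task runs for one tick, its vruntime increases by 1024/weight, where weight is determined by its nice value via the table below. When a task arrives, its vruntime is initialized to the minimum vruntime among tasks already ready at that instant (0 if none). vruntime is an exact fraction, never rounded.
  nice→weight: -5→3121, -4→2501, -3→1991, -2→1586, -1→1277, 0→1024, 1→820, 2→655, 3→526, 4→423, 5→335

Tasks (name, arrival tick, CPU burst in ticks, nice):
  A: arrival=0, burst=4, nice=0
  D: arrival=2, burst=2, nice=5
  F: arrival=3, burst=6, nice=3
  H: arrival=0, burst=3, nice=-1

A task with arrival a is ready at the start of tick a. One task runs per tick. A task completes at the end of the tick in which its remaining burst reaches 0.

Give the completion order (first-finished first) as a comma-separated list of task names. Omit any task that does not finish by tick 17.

t=0: vr[A=0 H=0] → run A
t=1: vr[A=1 H=0] → run H
t=2: vr[A=1 D=1024/1277 H=1024/1277] → run D
t=3: vr[A=1 D=1650688/427795 F=1024/1277 H=1024/1277] → run F
t=4: vr[A=1 D=1650688/427795 F=923136/335851 H=1024/1277] → run H
t=5: vr[A=1 D=1650688/427795 F=923136/335851 H=2048/1277] → run A
t=6: vr[A=2 D=1650688/427795 F=923136/335851 H=2048/1277] → run H
t=7: vr[A=2 D=1650688/427795 F=923136/335851] → run A
t=8: vr[A=3 D=1650688/427795 F=923136/335851] → run F
t=9: vr[A=3 D=1650688/427795 F=1576960/335851] → run A
t=10: vr[D=1650688/427795 F=1576960/335851] → run D
t=11: vr[F=1576960/335851] → run F
t=12: vr[F=2230784/335851] → run F
t=13: vr[F=2884608/335851] → run F
t=14: vr[F=3538432/335851] → run F
t=15: (idle)
t=16: (idle)
t=17: (idle)

completion order = H, A, D, F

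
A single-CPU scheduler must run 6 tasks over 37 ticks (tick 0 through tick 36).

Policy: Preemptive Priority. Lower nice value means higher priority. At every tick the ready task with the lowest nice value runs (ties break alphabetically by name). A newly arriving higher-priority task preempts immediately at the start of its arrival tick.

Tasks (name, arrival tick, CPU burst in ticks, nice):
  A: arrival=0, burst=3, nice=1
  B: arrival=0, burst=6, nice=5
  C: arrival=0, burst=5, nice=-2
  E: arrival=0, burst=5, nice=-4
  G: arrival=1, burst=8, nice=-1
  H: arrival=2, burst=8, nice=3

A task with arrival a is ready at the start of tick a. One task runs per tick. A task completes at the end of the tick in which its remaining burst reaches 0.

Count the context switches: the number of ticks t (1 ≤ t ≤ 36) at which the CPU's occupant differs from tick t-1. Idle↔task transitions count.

context switches = 6

t=0: ready={A,B,C,E} → run E
t=1: ready={A,B,C,E,G} → run E
t=2: ready={A,B,C,E,G,H} → run E
t=3: ready={A,B,C,E,G,H} → run E
t=4: ready={A,B,C,E,G,H} → run E
t=5: ready={A,B,C,G,H} → run C
t=6: ready={A,B,C,G,H} → run C
t=7: ready={A,B,C,G,H} → run C
t=8: ready={A,B,C,G,H} → run C
t=9: ready={A,B,C,G,H} → run C
t=10: ready={A,B,G,H} → run G
t=11: ready={A,B,G,H} → run G
t=12: ready={A,B,G,H} → run G
t=13: ready={A,B,G,H} → run G
t=14: ready={A,B,G,H} → run G
t=15: ready={A,B,G,H} → run G
t=16: ready={A,B,G,H} → run G
t=17: ready={A,B,G,H} → run G
t=18: ready={A,B,H} → run A
t=19: ready={A,B,H} → run A
t=20: ready={A,B,H} → run A
t=21: ready={B,H} → run H
t=22: ready={B,H} → run H
t=23: ready={B,H} → run H
t=24: ready={B,H} → run H
t=25: ready={B,H} → run H
t=26: ready={B,H} → run H
t=27: ready={B,H} → run H
t=28: ready={B,H} → run H
t=29: ready={B} → run B
t=30: ready={B} → run B
t=31: ready={B} → run B
t=32: ready={B} → run B
t=33: ready={B} → run B
t=34: ready={B} → run B
t=35: (idle)
t=36: (idle)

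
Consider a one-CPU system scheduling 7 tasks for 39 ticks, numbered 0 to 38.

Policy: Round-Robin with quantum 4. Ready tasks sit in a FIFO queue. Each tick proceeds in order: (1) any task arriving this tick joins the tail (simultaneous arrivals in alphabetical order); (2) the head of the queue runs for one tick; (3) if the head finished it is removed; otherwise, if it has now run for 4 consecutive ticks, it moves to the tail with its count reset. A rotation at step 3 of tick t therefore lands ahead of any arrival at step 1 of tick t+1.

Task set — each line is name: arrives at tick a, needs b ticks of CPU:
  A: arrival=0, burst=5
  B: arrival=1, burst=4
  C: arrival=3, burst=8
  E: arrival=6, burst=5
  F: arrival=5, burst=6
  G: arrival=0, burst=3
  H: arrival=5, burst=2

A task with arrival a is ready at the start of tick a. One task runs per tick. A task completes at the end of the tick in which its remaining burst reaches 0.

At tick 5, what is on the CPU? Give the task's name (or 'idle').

running at tick 5 = G

t=0: queue=[A,G] q_used=0 → run A
t=1: queue=[A,G,B] q_used=1 → run A
t=2: queue=[A,G,B] q_used=2 → run A
t=3: queue=[A,G,B,C] q_used=3 → run A
t=4: queue=[G,B,C,A] q_used=0 → run G
t=5: queue=[G,B,C,A,F,H] q_used=1 → run G
t=6: queue=[G,B,C,A,F,H,E] q_used=2 → run G
t=7: queue=[B,C,A,F,H,E] q_used=0 → run B
t=8: queue=[B,C,A,F,H,E] q_used=1 → run B
t=9: queue=[B,C,A,F,H,E] q_used=2 → run B
t=10: queue=[B,C,A,F,H,E] q_used=3 → run B
t=11: queue=[C,A,F,H,E] q_used=0 → run C
t=12: queue=[C,A,F,H,E] q_used=1 → run C
t=13: queue=[C,A,F,H,E] q_used=2 → run C
t=14: queue=[C,A,F,H,E] q_used=3 → run C
t=15: queue=[A,F,H,E,C] q_used=0 → run A
t=16: queue=[F,H,E,C] q_used=0 → run F
t=17: queue=[F,H,E,C] q_used=1 → run F
t=18: queue=[F,H,E,C] q_used=2 → run F
t=19: queue=[F,H,E,C] q_used=3 → run F
t=20: queue=[H,E,C,F] q_used=0 → run H
t=21: queue=[H,E,C,F] q_used=1 → run H
t=22: queue=[E,C,F] q_used=0 → run E
t=23: queue=[E,C,F] q_used=1 → run E
t=24: queue=[E,C,F] q_used=2 → run E
t=25: queue=[E,C,F] q_used=3 → run E
t=26: queue=[C,F,E] q_used=0 → run C
t=27: queue=[C,F,E] q_used=1 → run C
t=28: queue=[C,F,E] q_used=2 → run C
t=29: queue=[C,F,E] q_used=3 → run C
t=30: queue=[F,E] q_used=0 → run F
t=31: queue=[F,E] q_used=1 → run F
t=32: queue=[E] q_used=0 → run E
t=33: (idle)
t=34: (idle)
t=35: (idle)
t=36: (idle)
t=37: (idle)
t=38: (idle)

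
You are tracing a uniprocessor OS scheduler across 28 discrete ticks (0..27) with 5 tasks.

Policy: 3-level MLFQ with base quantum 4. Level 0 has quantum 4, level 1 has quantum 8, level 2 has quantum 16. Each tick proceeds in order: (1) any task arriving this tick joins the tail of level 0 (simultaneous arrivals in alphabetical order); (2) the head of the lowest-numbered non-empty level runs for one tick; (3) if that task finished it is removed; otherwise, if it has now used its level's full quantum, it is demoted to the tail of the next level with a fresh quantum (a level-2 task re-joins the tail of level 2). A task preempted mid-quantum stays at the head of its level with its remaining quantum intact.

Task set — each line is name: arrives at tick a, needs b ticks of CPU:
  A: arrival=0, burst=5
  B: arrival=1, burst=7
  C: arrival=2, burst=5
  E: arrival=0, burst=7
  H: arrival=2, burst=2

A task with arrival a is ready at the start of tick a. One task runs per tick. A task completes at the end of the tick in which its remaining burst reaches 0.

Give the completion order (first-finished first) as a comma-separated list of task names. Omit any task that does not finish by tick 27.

completion order = H, A, E, B, C

t=0: L0/L1/L2 = AE/-/- → run A
t=1: L0/L1/L2 = AEB/-/- → run A
t=2: L0/L1/L2 = AEBCH/-/- → run A
t=3: L0/L1/L2 = AEBCH/-/- → run A
t=4: L0/L1/L2 = EBCH/A/- → run E
t=5: L0/L1/L2 = EBCH/A/- → run E
t=6: L0/L1/L2 = EBCH/A/- → run E
t=7: L0/L1/L2 = EBCH/A/- → run E
t=8: L0/L1/L2 = BCH/AE/- → run B
t=9: L0/L1/L2 = BCH/AE/- → run B
t=10: L0/L1/L2 = BCH/AE/- → run B
t=11: L0/L1/L2 = BCH/AE/- → run B
t=12: L0/L1/L2 = CH/AEB/- → run C
t=13: L0/L1/L2 = CH/AEB/- → run C
t=14: L0/L1/L2 = CH/AEB/- → run C
t=15: L0/L1/L2 = CH/AEB/- → run C
t=16: L0/L1/L2 = H/AEBC/- → run H
t=17: L0/L1/L2 = H/AEBC/- → run H
t=18: L0/L1/L2 = -/AEBC/- → run A
t=19: L0/L1/L2 = -/EBC/- → run E
t=20: L0/L1/L2 = -/EBC/- → run E
t=21: L0/L1/L2 = -/EBC/- → run E
t=22: L0/L1/L2 = -/BC/- → run B
t=23: L0/L1/L2 = -/BC/- → run B
t=24: L0/L1/L2 = -/BC/- → run B
t=25: L0/L1/L2 = -/C/- → run C
t=26: (idle)
t=27: (idle)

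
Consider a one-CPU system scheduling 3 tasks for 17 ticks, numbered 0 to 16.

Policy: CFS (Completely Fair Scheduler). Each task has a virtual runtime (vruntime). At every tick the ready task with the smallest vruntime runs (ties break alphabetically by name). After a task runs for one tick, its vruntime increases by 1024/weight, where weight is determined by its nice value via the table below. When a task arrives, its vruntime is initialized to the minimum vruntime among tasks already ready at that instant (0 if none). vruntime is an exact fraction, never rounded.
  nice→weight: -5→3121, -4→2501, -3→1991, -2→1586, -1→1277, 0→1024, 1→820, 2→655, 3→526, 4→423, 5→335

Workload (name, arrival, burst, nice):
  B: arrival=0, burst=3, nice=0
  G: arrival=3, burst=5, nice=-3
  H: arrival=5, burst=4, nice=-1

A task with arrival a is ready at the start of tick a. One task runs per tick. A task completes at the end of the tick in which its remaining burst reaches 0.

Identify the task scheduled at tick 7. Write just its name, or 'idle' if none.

running at tick 7 = G

t=0: vr[B=0] → run B
t=1: vr[B=1] → run B
t=2: vr[B=2] → run B
t=3: vr[G=0] → run G
t=4: vr[G=1024/1991] → run G
t=5: vr[G=2048/1991 H=2048/1991] → run G
t=6: vr[G=3072/1991 H=2048/1991] → run H
t=7: vr[G=3072/1991 H=4654080/2542507] → run G
t=8: vr[G=4096/1991 H=4654080/2542507] → run H
t=9: vr[G=4096/1991 H=6692864/2542507] → run G
t=10: vr[H=6692864/2542507] → run H
t=11: vr[H=8731648/2542507] → run H
t=12: (idle)
t=13: (idle)
t=14: (idle)
t=15: (idle)
t=16: (idle)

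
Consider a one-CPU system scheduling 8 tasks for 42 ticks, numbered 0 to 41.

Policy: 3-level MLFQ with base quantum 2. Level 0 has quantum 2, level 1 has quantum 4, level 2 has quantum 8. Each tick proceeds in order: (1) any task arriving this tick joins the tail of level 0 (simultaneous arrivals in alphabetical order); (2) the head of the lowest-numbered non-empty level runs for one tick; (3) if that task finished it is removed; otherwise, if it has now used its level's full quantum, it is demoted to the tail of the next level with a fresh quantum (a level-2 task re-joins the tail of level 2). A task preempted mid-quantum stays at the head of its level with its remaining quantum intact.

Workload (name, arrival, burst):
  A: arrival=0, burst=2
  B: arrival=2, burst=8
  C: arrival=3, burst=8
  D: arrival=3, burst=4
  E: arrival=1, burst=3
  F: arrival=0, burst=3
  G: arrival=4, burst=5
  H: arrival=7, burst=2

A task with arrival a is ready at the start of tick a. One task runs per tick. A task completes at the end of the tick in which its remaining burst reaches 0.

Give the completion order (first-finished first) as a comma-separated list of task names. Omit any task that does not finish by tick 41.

t=0: L0/L1/L2 = AF/-/- → run A
t=1: L0/L1/L2 = AFE/-/- → run A
t=2: L0/L1/L2 = FEB/-/- → run F
t=3: L0/L1/L2 = FEBCD/-/- → run F
t=4: L0/L1/L2 = EBCDG/F/- → run E
t=5: L0/L1/L2 = EBCDG/F/- → run E
t=6: L0/L1/L2 = BCDG/FE/- → run B
t=7: L0/L1/L2 = BCDGH/FE/- → run B
t=8: L0/L1/L2 = CDGH/FEB/- → run C
t=9: L0/L1/L2 = CDGH/FEB/- → run C
t=10: L0/L1/L2 = DGH/FEBC/- → run D
t=11: L0/L1/L2 = DGH/FEBC/- → run D
t=12: L0/L1/L2 = GH/FEBCD/- → run G
t=13: L0/L1/L2 = GH/FEBCD/- → run G
t=14: L0/L1/L2 = H/FEBCDG/- → run H
t=15: L0/L1/L2 = H/FEBCDG/- → run H
t=16: L0/L1/L2 = -/FEBCDG/- → run F
t=17: L0/L1/L2 = -/EBCDG/- → run E
t=18: L0/L1/L2 = -/BCDG/- → run B
t=19: L0/L1/L2 = -/BCDG/- → run B
t=20: L0/L1/L2 = -/BCDG/- → run B
t=21: L0/L1/L2 = -/BCDG/- → run B
t=22: L0/L1/L2 = -/CDG/B → run C
t=23: L0/L1/L2 = -/CDG/B → run C
t=24: L0/L1/L2 = -/CDG/B → run C
t=25: L0/L1/L2 = -/CDG/B → run C
t=26: L0/L1/L2 = -/DG/BC → run D
t=27: L0/L1/L2 = -/DG/BC → run D
t=28: L0/L1/L2 = -/G/BC → run G
t=29: L0/L1/L2 = -/G/BC → run G
t=30: L0/L1/L2 = -/G/BC → run G
t=31: L0/L1/L2 = -/-/BC → run B
t=32: L0/L1/L2 = -/-/BC → run B
t=33: L0/L1/L2 = -/-/C → run C
t=34: L0/L1/L2 = -/-/C → run C
t=35: (idle)
t=36: (idle)
t=37: (idle)
t=38: (idle)
t=39: (idle)
t=40: (idle)
t=41: (idle)

completion order = A, H, F, E, D, G, B, C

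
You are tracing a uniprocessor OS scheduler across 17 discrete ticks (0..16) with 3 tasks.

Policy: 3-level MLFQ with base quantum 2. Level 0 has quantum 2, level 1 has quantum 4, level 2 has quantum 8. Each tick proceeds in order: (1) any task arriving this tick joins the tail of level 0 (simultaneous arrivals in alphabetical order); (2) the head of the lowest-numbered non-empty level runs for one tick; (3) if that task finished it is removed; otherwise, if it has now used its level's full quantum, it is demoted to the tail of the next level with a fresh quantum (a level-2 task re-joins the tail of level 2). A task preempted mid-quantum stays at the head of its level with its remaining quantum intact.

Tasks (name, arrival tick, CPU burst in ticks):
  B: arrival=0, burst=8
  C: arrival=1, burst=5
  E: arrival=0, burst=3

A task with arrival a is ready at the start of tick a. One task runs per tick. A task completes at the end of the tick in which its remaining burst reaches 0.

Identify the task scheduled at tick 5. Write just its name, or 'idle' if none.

running at tick 5 = C

t=0: L0/L1/L2 = BE/-/- → run B
t=1: L0/L1/L2 = BEC/-/- → run B
t=2: L0/L1/L2 = EC/B/- → run E
t=3: L0/L1/L2 = EC/B/- → run E
t=4: L0/L1/L2 = C/BE/- → run C
t=5: L0/L1/L2 = C/BE/- → run C
t=6: L0/L1/L2 = -/BEC/- → run B
t=7: L0/L1/L2 = -/BEC/- → run B
t=8: L0/L1/L2 = -/BEC/- → run B
t=9: L0/L1/L2 = -/BEC/- → run B
t=10: L0/L1/L2 = -/EC/B → run E
t=11: L0/L1/L2 = -/C/B → run C
t=12: L0/L1/L2 = -/C/B → run C
t=13: L0/L1/L2 = -/C/B → run C
t=14: L0/L1/L2 = -/-/B → run B
t=15: L0/L1/L2 = -/-/B → run B
t=16: (idle)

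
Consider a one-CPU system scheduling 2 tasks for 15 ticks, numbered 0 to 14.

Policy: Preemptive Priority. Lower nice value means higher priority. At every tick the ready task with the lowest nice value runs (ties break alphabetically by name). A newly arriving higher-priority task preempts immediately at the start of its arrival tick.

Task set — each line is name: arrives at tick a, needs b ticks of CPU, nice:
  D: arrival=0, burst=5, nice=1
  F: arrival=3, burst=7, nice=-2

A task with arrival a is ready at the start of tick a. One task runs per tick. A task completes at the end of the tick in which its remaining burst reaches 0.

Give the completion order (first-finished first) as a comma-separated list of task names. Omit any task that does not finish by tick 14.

completion order = F, D

t=0: ready={D} → run D
t=1: ready={D} → run D
t=2: ready={D} → run D
t=3: ready={D,F} → run F
t=4: ready={D,F} → run F
t=5: ready={D,F} → run F
t=6: ready={D,F} → run F
t=7: ready={D,F} → run F
t=8: ready={D,F} → run F
t=9: ready={D,F} → run F
t=10: ready={D} → run D
t=11: ready={D} → run D
t=12: (idle)
t=13: (idle)
t=14: (idle)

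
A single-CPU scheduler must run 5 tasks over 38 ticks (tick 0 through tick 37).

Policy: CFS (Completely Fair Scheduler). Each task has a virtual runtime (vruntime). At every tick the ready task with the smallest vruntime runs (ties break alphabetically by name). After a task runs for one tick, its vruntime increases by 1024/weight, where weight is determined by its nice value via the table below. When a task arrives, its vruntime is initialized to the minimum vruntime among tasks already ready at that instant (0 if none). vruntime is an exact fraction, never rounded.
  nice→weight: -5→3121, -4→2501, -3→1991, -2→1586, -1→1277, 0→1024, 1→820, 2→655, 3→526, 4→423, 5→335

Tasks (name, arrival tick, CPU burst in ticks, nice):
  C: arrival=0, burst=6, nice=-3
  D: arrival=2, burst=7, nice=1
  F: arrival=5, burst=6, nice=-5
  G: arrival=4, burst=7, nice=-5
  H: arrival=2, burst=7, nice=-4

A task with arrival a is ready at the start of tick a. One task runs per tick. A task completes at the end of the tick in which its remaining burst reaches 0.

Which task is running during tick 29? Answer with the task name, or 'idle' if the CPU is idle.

running at tick 29 = D

t=0: vr[C=0] → run C
t=1: vr[C=1024/1991] → run C
t=2: vr[C=2048/1991 D=2048/1991 H=2048/1991] → run C
t=3: vr[C=3072/1991 D=2048/1991 H=2048/1991] → run D
t=4: vr[C=3072/1991 D=929536/408155 G=2048/1991 H=2048/1991] → run G
t=5: vr[C=3072/1991 D=929536/408155 F=2048/1991 G=8430592/6213911 H=2048/1991] → run F
t=6: vr[C=3072/1991 D=929536/408155 F=8430592/6213911 G=8430592/6213911 H=2048/1991] → run H
t=7: vr[C=3072/1991 D=929536/408155 F=8430592/6213911 G=8430592/6213911 H=7160832/4979491] → run F
t=8: vr[C=3072/1991 D=929536/408155 F=10469376/6213911 G=8430592/6213911 H=7160832/4979491] → run G
t=9: vr[C=3072/1991 D=929536/408155 F=10469376/6213911 G=10469376/6213911 H=7160832/4979491] → run H
t=10: vr[C=3072/1991 D=929536/408155 F=10469376/6213911 G=10469376/6213911 H=9199616/4979491] → run C
t=11: vr[C=4096/1991 D=929536/408155 F=10469376/6213911 G=10469376/6213911 H=9199616/4979491] → run F
t=12: vr[C=4096/1991 D=929536/408155 F=12508160/6213911 G=10469376/6213911 H=9199616/4979491] → run G
t=13: vr[C=4096/1991 D=929536/408155 F=12508160/6213911 G=12508160/6213911 H=9199616/4979491] → run H
t=14: vr[C=4096/1991 D=929536/408155 F=12508160/6213911 G=12508160/6213911 H=11238400/4979491] → run F
t=15: vr[C=4096/1991 D=929536/408155 F=14546944/6213911 G=12508160/6213911 H=11238400/4979491] → run G
t=16: vr[C=4096/1991 D=929536/408155 F=14546944/6213911 G=14546944/6213911 H=11238400/4979491] → run C
t=17: vr[C=5120/1991 D=929536/408155 F=14546944/6213911 G=14546944/6213911 H=11238400/4979491] → run H
t=18: vr[C=5120/1991 D=929536/408155 F=14546944/6213911 G=14546944/6213911 H=13277184/4979491] → run D
t=19: vr[C=5120/1991 D=1439232/408155 F=14546944/6213911 G=14546944/6213911 H=13277184/4979491] → run F
t=20: vr[C=5120/1991 D=1439232/408155 F=16585728/6213911 G=14546944/6213911 H=13277184/4979491] → run G
t=21: vr[C=5120/1991 D=1439232/408155 F=16585728/6213911 G=16585728/6213911 H=13277184/4979491] → run C
t=22: vr[D=1439232/408155 F=16585728/6213911 G=16585728/6213911 H=13277184/4979491] → run H
t=23: vr[D=1439232/408155 F=16585728/6213911 G=16585728/6213911 H=15315968/4979491] → run F
t=24: vr[D=1439232/408155 G=16585728/6213911 H=15315968/4979491] → run G
t=25: vr[D=1439232/408155 G=18624512/6213911 H=15315968/4979491] → run G
t=26: vr[D=1439232/408155 H=15315968/4979491] → run H
t=27: vr[D=1439232/408155 H=17354752/4979491] → run H
t=28: vr[D=1439232/408155] → run D
t=29: vr[D=1948928/408155] → run D
t=30: vr[D=2458624/408155] → run D
t=31: vr[D=593664/81631] → run D
t=32: vr[D=3478016/408155] → run D
t=33: (idle)
t=34: (idle)
t=35: (idle)
t=36: (idle)
t=37: (idle)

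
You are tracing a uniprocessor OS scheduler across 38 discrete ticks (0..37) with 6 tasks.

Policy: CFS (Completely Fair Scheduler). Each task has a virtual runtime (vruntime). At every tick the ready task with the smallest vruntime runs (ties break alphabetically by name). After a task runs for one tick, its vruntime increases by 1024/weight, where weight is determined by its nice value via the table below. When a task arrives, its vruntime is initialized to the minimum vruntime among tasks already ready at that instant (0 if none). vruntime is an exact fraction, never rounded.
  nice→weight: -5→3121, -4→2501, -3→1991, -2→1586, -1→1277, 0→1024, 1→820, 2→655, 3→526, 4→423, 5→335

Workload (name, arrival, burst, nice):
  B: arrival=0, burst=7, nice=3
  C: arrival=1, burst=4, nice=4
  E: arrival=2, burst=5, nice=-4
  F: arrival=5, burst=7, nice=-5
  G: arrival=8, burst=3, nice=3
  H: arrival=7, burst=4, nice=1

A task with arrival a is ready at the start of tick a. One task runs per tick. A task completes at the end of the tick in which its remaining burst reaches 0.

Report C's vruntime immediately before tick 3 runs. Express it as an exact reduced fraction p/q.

t=0: vr[B=0] → run B
t=1: vr[B=512/263 C=512/263] → run B
t=2: vr[B=1024/263 C=512/263 E=512/263] → run C
t=3: vr[B=1024/263 C=485888/111249 E=512/263] → run E
t=4: vr[B=1024/263 C=485888/111249 E=1549824/657763] → run E
t=5: vr[B=1024/263 C=485888/111249 E=1819136/657763 F=1819136/657763] → run E
t=6: vr[B=1024/263 C=485888/111249 E=2088448/657763 F=1819136/657763] → run F
t=7: vr[B=1024/263 C=485888/111249 E=2088448/657763 F=6351072768/2052878323 H=6351072768/2052878323] → run F
t=8: vr[B=1024/263 C=485888/111249 E=2088448/657763 F=7024622080/2052878323 G=6351072768/2052878323 H=6351072768/2052878323] → run G
t=9: vr[B=1024/263 C=485888/111249 E=2088448/657763 F=7024622080/2052878323 G=10347550720/2052878323 H=6351072768/2052878323] → run H
t=10: vr[B=1024/263 C=485888/111249 E=2088448/657763 F=7024622080/2052878323 G=10347550720/2052878323 H=44573335808/10264391615] → run E
t=11: vr[B=1024/263 C=485888/111249 E=2357760/657763 F=7024622080/2052878323 G=10347550720/2052878323 H=44573335808/10264391615] → run F
t=12: vr[B=1024/263 C=485888/111249 E=2357760/657763 F=7698171392/2052878323 G=10347550720/2052878323 H=44573335808/10264391615] → run E
t=13: vr[B=1024/263 C=485888/111249 F=7698171392/2052878323 G=10347550720/2052878323 H=44573335808/10264391615] → run F
t=14: vr[B=1024/263 C=485888/111249 F=8371720704/2052878323 G=10347550720/2052878323 H=44573335808/10264391615] → run B
t=15: vr[B=1536/263 C=485888/111249 F=8371720704/2052878323 G=10347550720/2052878323 H=44573335808/10264391615] → run F
t=16: vr[B=1536/263 C=485888/111249 F=9045270016/2052878323 G=10347550720/2052878323 H=44573335808/10264391615] → run H
t=17: vr[B=1536/263 C=485888/111249 F=9045270016/2052878323 G=10347550720/2052878323 H=57391307776/10264391615] → run C
t=18: vr[B=1536/263 C=755200/111249 F=9045270016/2052878323 G=10347550720/2052878323 H=57391307776/10264391615] → run F
t=19: vr[B=1536/263 C=755200/111249 F=9718819328/2052878323 G=10347550720/2052878323 H=57391307776/10264391615] → run F
t=20: vr[B=1536/263 C=755200/111249 G=10347550720/2052878323 H=57391307776/10264391615] → run G
t=21: vr[B=1536/263 C=755200/111249 G=14344028672/2052878323 H=57391307776/10264391615] → run H
t=22: vr[B=1536/263 C=755200/111249 G=14344028672/2052878323 H=70209279744/10264391615] → run B
t=23: vr[B=2048/263 C=755200/111249 G=14344028672/2052878323 H=70209279744/10264391615] → run C
t=24: vr[B=2048/263 C=341504/37083 G=14344028672/2052878323 H=70209279744/10264391615] → run H
t=25: vr[B=2048/263 C=341504/37083 G=14344028672/2052878323] → run G
t=26: vr[B=2048/263 C=341504/37083] → run B
t=27: vr[B=2560/263 C=341504/37083] → run C
t=28: vr[B=2560/263] → run B
t=29: vr[B=3072/263] → run B
t=30: (idle)
t=31: (idle)
t=32: (idle)
t=33: (idle)
t=34: (idle)
t=35: (idle)
t=36: (idle)
t=37: (idle)

vruntime(C, start of tick 3) = 485888/111249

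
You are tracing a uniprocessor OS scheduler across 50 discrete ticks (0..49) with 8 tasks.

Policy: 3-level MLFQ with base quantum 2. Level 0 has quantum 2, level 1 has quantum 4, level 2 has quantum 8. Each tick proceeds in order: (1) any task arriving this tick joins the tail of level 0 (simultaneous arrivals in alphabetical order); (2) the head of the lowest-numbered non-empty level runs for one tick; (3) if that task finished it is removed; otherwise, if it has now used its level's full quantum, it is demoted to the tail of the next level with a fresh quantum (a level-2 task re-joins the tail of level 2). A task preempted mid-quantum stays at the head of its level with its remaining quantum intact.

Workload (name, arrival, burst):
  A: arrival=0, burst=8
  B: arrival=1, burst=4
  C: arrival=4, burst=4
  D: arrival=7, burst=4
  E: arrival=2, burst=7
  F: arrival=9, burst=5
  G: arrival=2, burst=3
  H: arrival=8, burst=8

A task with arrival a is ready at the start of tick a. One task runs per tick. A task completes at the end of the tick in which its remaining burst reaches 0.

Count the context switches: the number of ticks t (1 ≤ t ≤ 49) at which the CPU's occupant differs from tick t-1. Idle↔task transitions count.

t=0: L0/L1/L2 = A/-/- → run A
t=1: L0/L1/L2 = AB/-/- → run A
t=2: L0/L1/L2 = BEG/A/- → run B
t=3: L0/L1/L2 = BEG/A/- → run B
t=4: L0/L1/L2 = EGC/AB/- → run E
t=5: L0/L1/L2 = EGC/AB/- → run E
t=6: L0/L1/L2 = GC/ABE/- → run G
t=7: L0/L1/L2 = GCD/ABE/- → run G
t=8: L0/L1/L2 = CDH/ABEG/- → run C
t=9: L0/L1/L2 = CDHF/ABEG/- → run C
t=10: L0/L1/L2 = DHF/ABEGC/- → run D
t=11: L0/L1/L2 = DHF/ABEGC/- → run D
t=12: L0/L1/L2 = HF/ABEGCD/- → run H
t=13: L0/L1/L2 = HF/ABEGCD/- → run H
t=14: L0/L1/L2 = F/ABEGCDH/- → run F
t=15: L0/L1/L2 = F/ABEGCDH/- → run F
t=16: L0/L1/L2 = -/ABEGCDHF/- → run A
t=17: L0/L1/L2 = -/ABEGCDHF/- → run A
t=18: L0/L1/L2 = -/ABEGCDHF/- → run A
t=19: L0/L1/L2 = -/ABEGCDHF/- → run A
t=20: L0/L1/L2 = -/BEGCDHF/A → run B
t=21: L0/L1/L2 = -/BEGCDHF/A → run B
t=22: L0/L1/L2 = -/EGCDHF/A → run E
t=23: L0/L1/L2 = -/EGCDHF/A → run E
t=24: L0/L1/L2 = -/EGCDHF/A → run E
t=25: L0/L1/L2 = -/EGCDHF/A → run E
t=26: L0/L1/L2 = -/GCDHF/AE → run G
t=27: L0/L1/L2 = -/CDHF/AE → run C
t=28: L0/L1/L2 = -/CDHF/AE → run C
t=29: L0/L1/L2 = -/DHF/AE → run D
t=30: L0/L1/L2 = -/DHF/AE → run D
t=31: L0/L1/L2 = -/HF/AE → run H
t=32: L0/L1/L2 = -/HF/AE → run H
t=33: L0/L1/L2 = -/HF/AE → run H
t=34: L0/L1/L2 = -/HF/AE → run H
t=35: L0/L1/L2 = -/F/AEH → run F
t=36: L0/L1/L2 = -/F/AEH → run F
t=37: L0/L1/L2 = -/F/AEH → run F
t=38: L0/L1/L2 = -/-/AEH → run A
t=39: L0/L1/L2 = -/-/AEH → run A
t=40: L0/L1/L2 = -/-/EH → run E
t=41: L0/L1/L2 = -/-/H → run H
t=42: L0/L1/L2 = -/-/H → run H
t=43: (idle)
t=44: (idle)
t=45: (idle)
t=46: (idle)
t=47: (idle)
t=48: (idle)
t=49: (idle)

context switches = 19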